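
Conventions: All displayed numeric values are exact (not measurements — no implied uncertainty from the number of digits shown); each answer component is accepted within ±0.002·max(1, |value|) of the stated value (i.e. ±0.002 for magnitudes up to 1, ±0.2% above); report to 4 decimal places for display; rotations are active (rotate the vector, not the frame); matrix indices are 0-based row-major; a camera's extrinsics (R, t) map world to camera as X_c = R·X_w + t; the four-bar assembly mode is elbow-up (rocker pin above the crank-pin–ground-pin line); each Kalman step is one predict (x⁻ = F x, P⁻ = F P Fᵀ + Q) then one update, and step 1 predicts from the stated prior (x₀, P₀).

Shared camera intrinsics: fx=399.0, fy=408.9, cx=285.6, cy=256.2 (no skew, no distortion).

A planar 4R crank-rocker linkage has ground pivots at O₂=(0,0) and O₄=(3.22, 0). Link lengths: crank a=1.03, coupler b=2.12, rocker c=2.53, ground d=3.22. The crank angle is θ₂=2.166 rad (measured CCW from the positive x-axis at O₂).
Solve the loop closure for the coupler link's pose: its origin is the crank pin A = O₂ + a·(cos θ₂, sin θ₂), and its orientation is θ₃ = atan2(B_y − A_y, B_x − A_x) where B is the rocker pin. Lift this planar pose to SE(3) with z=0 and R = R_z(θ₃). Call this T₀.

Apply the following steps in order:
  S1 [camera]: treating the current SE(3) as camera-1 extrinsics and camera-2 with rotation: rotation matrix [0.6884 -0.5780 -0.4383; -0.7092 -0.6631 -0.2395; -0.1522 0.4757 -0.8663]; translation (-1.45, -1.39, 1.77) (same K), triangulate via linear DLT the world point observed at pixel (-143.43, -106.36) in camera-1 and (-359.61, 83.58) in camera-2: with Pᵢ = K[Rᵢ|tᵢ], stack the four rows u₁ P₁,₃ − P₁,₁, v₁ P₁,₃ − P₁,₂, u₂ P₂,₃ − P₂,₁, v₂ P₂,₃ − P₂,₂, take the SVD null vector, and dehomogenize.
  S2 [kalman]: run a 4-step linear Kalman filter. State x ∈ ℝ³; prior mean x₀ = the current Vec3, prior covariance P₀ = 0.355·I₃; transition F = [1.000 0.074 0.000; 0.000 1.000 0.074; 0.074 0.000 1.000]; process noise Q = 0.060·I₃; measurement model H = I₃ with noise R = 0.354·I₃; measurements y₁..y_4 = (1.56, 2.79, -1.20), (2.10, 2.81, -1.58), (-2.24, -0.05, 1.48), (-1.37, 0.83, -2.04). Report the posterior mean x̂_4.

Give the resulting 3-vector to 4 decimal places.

source (fourbar_fk): coupler pose = R=[0.9137 -0.4064 0.0000; 0.4064 0.9137 0.0000; 0.0000 0.0000 1.0000], t=(-0.5775, 0.8529, 0.0000)
after S1 (triangulate): (-0.5151, -1.2074, 0.5184)
after S2 (kf_track): (-0.4356, 0.8735, -0.7334)

result = (-0.4356, 0.8735, -0.7334)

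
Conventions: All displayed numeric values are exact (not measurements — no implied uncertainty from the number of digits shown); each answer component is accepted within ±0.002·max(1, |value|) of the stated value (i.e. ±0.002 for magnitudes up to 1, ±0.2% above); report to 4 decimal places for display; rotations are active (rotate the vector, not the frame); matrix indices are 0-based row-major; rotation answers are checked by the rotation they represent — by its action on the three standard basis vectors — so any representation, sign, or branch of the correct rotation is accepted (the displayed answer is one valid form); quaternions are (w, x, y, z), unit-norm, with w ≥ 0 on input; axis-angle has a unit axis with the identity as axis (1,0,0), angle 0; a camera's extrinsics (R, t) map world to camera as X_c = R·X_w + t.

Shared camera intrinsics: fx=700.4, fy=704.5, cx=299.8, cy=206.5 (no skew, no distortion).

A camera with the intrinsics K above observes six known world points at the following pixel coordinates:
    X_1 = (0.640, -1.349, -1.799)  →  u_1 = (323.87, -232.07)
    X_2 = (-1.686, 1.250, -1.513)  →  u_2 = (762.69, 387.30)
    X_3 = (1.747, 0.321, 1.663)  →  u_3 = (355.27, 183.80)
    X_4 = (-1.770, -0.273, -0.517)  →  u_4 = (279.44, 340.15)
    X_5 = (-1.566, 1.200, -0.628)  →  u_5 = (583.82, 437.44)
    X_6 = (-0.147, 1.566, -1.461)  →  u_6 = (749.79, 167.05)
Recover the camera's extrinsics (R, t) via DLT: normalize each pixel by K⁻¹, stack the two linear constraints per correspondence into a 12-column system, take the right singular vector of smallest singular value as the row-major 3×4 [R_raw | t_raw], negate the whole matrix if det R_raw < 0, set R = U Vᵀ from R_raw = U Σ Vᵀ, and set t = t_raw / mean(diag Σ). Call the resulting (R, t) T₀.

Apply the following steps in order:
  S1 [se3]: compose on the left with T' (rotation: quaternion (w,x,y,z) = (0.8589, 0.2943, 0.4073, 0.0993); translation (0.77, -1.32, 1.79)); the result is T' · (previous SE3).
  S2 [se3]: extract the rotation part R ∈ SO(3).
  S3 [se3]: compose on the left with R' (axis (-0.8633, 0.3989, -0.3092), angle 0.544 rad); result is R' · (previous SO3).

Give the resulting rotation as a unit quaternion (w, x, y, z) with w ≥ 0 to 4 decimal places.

rotation (quat) = (0.8100, -0.3054, 0.1614, -0.4739)

source (pnp_recover): camera pose = R=[0.2755 0.8799 -0.3872; -0.6670 0.4650 0.5822; 0.6923 0.0978 0.7150], t=(0.4400, -0.1800, 4.6400)
after S1 (compose_se3): R=[0.6574 0.6769 0.3311; -0.7192 0.6948 0.0074; -0.2251 -0.2430 0.9436], t=(4.5603, -3.2550, 3.6993)
after S2 (rot_of_se3): [0.6574 0.6769 0.3311; -0.7192 0.6948 0.0074; -0.2251 -0.2430 0.9436]
after S3 (compose_so3): [0.4987 0.6691 0.5509; -0.8663 0.3642 0.3418; 0.0281 -0.6478 0.7613]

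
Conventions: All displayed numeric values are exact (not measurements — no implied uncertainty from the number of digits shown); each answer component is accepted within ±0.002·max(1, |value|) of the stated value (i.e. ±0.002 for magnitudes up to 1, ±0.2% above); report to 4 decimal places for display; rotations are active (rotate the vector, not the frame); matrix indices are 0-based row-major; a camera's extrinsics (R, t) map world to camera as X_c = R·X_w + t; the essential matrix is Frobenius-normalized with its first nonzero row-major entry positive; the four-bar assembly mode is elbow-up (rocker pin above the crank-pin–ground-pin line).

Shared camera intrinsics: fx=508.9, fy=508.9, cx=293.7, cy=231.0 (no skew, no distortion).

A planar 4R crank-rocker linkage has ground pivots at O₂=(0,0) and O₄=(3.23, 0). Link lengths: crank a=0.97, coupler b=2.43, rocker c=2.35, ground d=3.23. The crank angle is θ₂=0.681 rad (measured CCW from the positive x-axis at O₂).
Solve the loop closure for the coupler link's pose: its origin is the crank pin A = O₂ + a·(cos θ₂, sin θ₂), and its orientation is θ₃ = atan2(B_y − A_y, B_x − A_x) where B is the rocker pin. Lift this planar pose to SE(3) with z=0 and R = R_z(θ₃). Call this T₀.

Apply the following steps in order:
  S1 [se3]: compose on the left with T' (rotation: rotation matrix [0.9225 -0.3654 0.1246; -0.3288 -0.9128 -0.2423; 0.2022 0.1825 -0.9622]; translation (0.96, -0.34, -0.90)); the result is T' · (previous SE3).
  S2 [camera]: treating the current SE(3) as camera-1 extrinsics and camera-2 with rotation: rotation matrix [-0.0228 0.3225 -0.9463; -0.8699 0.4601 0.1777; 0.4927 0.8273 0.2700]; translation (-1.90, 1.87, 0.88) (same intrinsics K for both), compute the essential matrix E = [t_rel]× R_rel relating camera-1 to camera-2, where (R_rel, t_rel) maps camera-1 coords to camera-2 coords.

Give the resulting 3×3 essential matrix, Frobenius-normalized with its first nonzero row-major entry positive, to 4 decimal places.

matrix = [0.2540 0.6458 0.0432; 0.1076 0.0997 -0.0809; -0.3838 0.1343 0.5684]

source (fourbar_fk): coupler pose = R=[0.7386 -0.6742 0.0000; 0.6742 0.7386 0.0000; 0.0000 0.0000 1.0000], t=(0.7536, 0.6107, 0.0000)
after S1 (compose_se3): R=[0.4350 -0.8918 0.1246; -0.8582 -0.4525 -0.2423; 0.2724 -0.0015 -0.9622], t=(1.4321, -1.1452, -0.6361)
after S2 (essential): [0.2540 0.6458 0.0432; 0.1076 0.0997 -0.0809; -0.3838 0.1343 0.5684]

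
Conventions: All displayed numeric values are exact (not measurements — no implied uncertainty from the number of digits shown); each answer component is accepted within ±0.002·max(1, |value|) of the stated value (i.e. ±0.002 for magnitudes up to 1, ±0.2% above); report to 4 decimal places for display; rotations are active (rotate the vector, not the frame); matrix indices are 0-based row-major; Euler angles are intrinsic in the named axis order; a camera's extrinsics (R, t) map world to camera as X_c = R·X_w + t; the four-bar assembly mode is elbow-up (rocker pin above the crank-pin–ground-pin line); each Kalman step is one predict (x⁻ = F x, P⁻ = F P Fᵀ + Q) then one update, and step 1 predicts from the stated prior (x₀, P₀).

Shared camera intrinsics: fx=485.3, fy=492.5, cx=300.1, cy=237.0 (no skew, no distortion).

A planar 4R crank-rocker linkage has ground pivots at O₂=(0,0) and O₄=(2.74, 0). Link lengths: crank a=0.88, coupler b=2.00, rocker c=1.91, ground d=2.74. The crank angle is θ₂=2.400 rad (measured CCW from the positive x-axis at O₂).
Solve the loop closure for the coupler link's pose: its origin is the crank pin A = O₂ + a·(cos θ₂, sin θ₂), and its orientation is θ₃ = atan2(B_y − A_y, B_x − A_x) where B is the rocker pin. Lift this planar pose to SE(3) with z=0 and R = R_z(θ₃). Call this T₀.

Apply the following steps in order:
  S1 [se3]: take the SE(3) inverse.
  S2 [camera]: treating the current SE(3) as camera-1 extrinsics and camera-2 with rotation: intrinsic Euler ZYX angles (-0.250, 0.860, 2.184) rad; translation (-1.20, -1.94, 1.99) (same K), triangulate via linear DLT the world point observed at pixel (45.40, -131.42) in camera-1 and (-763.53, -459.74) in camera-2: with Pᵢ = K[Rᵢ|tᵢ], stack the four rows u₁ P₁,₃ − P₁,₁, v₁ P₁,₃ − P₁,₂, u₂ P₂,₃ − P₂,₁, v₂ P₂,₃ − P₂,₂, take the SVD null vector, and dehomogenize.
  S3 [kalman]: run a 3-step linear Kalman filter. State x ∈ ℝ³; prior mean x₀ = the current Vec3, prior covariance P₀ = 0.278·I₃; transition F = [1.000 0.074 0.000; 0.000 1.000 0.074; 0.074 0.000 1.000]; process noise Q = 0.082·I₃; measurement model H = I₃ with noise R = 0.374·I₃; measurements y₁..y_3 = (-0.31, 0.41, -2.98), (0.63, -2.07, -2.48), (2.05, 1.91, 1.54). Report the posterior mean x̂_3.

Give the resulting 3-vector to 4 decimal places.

source (fourbar_fk): coupler pose = R=[0.9526 -0.3042 0.0000; 0.3042 0.9526 0.0000; 0.0000 0.0000 1.0000], t=(-0.6489, 0.5944, 0.0000)
after S1 (invert_se3): R=[0.9526 0.3042 0.0000; -0.3042 0.9526 0.0000; 0.0000 0.0000 1.0000], t=(0.4373, -0.7636, 0.0000)
after S2 (triangulate): (-1.1539, -1.0227, 1.8539)
after S3 (kf_track): (0.6761, 0.1239, -0.1603)

result = (0.6761, 0.1239, -0.1603)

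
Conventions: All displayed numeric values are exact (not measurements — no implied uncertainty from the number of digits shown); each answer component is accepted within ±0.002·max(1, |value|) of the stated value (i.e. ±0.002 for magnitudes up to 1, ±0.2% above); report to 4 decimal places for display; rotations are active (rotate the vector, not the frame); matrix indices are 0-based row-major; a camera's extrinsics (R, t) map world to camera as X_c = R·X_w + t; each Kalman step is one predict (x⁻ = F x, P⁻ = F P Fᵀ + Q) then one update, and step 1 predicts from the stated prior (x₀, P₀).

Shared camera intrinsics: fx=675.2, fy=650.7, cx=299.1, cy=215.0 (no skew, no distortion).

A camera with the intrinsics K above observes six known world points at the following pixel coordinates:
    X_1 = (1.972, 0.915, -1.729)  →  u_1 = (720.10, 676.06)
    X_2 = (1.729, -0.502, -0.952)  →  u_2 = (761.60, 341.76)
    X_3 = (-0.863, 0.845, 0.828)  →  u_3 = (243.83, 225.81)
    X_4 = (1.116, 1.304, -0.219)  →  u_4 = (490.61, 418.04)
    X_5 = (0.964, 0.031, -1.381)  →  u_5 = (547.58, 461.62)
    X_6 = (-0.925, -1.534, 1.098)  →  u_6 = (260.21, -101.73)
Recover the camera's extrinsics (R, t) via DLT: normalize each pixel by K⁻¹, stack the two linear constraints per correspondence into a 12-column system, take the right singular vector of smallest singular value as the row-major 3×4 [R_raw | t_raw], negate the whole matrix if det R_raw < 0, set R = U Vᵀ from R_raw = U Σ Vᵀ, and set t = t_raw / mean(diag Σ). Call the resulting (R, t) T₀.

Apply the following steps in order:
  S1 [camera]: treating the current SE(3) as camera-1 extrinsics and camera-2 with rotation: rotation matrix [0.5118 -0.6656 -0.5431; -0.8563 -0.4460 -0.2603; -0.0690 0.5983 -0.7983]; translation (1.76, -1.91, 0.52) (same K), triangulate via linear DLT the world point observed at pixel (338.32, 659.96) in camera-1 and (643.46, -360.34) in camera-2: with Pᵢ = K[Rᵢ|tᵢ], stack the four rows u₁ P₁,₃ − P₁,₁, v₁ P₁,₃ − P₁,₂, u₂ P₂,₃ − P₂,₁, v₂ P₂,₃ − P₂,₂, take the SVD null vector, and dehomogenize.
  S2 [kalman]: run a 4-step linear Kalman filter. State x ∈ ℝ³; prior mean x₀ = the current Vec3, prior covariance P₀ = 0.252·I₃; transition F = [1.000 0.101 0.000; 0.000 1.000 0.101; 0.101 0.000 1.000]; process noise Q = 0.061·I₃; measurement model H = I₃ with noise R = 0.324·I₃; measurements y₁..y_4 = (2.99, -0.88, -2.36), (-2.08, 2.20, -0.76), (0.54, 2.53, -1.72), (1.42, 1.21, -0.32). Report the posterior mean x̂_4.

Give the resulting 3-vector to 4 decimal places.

source (pnp_recover): camera pose = R=[0.9810 -0.0895 0.1723; 0.1761 0.7838 -0.5956; -0.0818 0.6146 0.7846], t=(0.3501, 0.0700, 4.0109)
after S1 (triangulate): (0.3442, 1.9661, -1.6590)
after S2 (kf_track): (0.9284, 1.3406, -1.0133)

result = (0.9284, 1.3406, -1.0133)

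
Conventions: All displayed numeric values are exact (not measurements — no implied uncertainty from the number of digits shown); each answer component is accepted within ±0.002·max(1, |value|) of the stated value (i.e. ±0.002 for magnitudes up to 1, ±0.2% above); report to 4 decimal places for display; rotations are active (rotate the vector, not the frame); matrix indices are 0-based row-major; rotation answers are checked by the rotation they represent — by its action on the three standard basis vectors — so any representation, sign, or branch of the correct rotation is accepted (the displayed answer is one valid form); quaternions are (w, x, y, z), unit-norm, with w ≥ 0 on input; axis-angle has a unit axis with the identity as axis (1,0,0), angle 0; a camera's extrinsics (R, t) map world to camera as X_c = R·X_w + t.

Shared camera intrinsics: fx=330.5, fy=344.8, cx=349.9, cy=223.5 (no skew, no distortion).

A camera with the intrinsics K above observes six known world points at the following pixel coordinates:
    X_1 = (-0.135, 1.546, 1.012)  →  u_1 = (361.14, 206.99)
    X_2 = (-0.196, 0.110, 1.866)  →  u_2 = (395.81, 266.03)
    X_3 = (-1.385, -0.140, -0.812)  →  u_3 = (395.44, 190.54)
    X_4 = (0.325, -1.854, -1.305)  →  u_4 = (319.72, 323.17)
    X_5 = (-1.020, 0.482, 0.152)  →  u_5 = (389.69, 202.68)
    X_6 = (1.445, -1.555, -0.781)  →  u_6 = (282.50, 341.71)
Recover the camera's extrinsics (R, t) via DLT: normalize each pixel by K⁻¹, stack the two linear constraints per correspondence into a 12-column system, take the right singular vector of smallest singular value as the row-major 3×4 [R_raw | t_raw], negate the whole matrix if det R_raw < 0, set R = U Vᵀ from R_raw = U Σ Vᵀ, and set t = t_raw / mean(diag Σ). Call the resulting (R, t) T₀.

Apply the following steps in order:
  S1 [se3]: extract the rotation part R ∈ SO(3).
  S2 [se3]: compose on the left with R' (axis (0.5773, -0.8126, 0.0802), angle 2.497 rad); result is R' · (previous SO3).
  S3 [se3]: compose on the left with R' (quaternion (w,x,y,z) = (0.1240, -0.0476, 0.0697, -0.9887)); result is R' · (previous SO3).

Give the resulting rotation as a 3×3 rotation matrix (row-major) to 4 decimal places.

rotation (matrix) = ((0.4901, -0.6351, 0.5970), (-0.5140, 0.3426, 0.7864), (-0.7040, -0.6923, -0.1585))

source (pnp_recover): camera pose = R=[-0.8185 -0.2499 0.5174; 0.5008 -0.7515 0.4294; 0.2815 0.6106 0.7402], t=(0.0399, 0.3902, 6.8007)
after S1 (rot_of_se3): [-0.8185 -0.2499 0.5174; 0.5008 -0.7515 0.4294; 0.2815 0.6106 0.7402]
after S2 (compose_so3): [-0.3974 0.4732 -0.7862; 0.7155 -0.3767 -0.5884; -0.5746 -0.7964 -0.1889]
after S3 (compose_so3): [0.4901 -0.6351 0.5970; -0.5140 0.3426 0.7864; -0.7040 -0.6923 -0.1585]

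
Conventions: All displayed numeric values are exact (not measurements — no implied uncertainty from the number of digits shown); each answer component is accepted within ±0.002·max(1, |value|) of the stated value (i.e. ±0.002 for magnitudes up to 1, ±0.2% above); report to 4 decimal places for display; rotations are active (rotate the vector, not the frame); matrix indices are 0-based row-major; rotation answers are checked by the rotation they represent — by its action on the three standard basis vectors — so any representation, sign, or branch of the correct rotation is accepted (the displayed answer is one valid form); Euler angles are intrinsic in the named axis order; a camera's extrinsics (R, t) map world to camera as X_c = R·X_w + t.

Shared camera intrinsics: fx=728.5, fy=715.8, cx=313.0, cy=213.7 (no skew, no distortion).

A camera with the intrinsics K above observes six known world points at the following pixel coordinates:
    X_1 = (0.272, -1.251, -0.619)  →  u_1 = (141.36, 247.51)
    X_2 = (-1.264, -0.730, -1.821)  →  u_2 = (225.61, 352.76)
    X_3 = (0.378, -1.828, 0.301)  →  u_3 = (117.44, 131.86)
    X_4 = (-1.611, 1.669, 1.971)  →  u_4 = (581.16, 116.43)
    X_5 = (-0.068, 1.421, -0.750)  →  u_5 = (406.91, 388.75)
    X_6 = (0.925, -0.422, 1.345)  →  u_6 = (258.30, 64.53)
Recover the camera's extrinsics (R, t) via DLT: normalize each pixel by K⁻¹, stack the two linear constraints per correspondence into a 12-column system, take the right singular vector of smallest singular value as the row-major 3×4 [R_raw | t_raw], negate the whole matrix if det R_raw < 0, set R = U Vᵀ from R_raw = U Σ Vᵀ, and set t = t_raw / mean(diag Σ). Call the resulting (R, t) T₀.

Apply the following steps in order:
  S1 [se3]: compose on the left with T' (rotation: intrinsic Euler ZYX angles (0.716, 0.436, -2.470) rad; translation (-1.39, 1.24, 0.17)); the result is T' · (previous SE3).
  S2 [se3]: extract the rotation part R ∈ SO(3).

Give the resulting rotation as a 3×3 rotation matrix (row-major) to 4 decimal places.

rotation (matrix) = ((0.3569, 0.9312, 0.0734), (-0.4824, 0.1165, 0.8681), (0.7999, -0.3452, 0.4909))

source (pnp_recover): camera pose = R=[-0.3808 0.8520 0.3594; 0.0296 0.3997 -0.9162; -0.9242 -0.3382 -0.1774], t=(-0.1800, 0.2400, 6.3900)
after S1 (compose_se3): R=[0.3569 0.9312 0.0734; -0.4824 0.1165 0.8681; 0.7999 -0.3452 0.4909], t=(-5.6409, 2.5628, -4.4236)
after S2 (rot_of_se3): [0.3569 0.9312 0.0734; -0.4824 0.1165 0.8681; 0.7999 -0.3452 0.4909]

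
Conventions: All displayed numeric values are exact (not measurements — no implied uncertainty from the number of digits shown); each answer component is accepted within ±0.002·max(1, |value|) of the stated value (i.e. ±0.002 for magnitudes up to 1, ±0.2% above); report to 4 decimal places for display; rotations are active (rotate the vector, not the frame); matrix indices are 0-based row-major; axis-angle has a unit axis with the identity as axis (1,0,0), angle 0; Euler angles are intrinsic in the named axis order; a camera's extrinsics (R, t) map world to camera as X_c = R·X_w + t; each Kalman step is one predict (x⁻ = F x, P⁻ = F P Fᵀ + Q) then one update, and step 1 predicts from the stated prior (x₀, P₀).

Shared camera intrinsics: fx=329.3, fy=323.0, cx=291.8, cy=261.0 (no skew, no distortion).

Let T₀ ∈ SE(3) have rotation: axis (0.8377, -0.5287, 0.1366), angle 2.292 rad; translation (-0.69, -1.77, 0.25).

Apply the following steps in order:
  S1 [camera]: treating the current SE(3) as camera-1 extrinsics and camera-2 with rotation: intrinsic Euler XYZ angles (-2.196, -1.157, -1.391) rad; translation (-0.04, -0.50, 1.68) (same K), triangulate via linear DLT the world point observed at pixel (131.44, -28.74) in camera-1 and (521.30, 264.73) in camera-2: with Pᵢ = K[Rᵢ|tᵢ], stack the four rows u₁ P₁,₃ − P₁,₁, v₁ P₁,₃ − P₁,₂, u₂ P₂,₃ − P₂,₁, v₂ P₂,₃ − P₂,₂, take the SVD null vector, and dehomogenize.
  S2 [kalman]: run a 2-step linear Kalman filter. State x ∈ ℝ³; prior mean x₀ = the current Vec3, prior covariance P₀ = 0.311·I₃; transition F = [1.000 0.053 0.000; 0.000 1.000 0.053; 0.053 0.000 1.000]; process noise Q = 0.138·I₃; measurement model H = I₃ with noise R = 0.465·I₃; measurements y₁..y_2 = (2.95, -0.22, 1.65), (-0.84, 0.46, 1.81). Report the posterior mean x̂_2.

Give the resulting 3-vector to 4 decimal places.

result = (0.6489, 0.3583, 0.9873)

after S1 (triangulate): (0.5743, 0.7430, -1.0757)
after S2 (kf_track): (0.6489, 0.3583, 0.9873)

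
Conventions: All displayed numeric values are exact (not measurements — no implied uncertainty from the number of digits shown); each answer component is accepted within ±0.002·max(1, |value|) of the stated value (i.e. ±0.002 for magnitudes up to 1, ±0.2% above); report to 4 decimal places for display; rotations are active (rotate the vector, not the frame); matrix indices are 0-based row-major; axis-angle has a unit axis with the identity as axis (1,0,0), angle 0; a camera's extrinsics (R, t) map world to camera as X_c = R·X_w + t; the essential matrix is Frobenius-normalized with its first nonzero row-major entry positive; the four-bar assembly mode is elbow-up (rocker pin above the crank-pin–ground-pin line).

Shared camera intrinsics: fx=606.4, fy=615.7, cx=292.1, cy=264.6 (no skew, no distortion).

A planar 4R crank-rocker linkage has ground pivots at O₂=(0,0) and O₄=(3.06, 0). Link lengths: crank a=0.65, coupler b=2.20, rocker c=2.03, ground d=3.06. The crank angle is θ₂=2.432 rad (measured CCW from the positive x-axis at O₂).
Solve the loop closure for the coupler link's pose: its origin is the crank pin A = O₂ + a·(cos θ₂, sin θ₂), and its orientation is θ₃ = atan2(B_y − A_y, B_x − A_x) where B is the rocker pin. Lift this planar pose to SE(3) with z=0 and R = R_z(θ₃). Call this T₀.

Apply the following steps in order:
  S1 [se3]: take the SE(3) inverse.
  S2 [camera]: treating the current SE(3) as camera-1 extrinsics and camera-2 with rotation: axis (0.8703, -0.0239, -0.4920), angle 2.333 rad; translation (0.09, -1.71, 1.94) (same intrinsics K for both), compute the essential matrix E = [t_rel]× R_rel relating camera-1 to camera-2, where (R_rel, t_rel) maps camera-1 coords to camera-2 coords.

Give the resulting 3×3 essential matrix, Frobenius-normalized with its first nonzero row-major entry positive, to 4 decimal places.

matrix = [0.5238 -0.0870 0.4668; 0.3810 0.0435 -0.4322; 0.2822 0.0285 -0.2932]

source (fourbar_fk): coupler pose = R=[0.9135 -0.4069 0.0000; 0.4069 0.9135 0.0000; 0.0000 0.0000 1.0000], t=(-0.4931, 0.4235, 0.0000)
after S1 (invert_se3): R=[0.9135 0.4069 0.0000; -0.4069 0.9135 0.0000; 0.0000 0.0000 1.0000], t=(0.2781, -0.5875, 0.0000)
after S2 (essential): [0.5238 -0.0870 0.4668; 0.3810 0.0435 -0.4322; 0.2822 0.0285 -0.2932]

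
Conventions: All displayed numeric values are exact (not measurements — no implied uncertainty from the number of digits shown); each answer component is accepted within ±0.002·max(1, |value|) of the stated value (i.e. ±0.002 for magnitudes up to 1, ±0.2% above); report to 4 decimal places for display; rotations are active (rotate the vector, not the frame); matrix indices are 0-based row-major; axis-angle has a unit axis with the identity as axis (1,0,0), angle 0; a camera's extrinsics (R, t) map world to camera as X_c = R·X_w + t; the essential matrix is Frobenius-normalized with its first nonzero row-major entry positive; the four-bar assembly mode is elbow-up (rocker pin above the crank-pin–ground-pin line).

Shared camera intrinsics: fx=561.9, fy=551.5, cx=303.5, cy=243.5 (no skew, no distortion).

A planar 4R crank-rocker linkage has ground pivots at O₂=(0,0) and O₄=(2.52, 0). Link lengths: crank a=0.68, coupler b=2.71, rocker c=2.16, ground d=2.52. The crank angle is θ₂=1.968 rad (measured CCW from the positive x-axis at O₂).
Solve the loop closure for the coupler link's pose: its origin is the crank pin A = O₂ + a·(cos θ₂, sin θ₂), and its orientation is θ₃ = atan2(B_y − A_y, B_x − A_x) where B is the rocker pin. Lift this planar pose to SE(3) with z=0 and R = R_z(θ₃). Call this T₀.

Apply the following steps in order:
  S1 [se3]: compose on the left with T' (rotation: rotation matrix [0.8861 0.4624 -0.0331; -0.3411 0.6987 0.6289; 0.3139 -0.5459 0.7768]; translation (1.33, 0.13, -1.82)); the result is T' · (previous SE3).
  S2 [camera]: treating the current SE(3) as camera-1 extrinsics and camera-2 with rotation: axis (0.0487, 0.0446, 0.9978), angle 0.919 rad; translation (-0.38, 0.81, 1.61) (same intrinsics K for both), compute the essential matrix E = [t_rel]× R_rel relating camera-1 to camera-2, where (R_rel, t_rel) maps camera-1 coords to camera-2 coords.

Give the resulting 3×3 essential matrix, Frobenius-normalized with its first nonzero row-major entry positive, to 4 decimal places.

source (fourbar_fk): coupler pose = R=[0.8395 -0.5433 0.0000; 0.5433 0.8395 0.0000; 0.0000 0.0000 1.0000], t=(-0.2631, 0.6271, 0.0000)
after S1 (compose_se3): R=[0.9951 -0.0932 -0.0331; 0.0932 0.7719 0.6289; -0.0331 -0.6289 0.7768], t=(1.3869, 0.6578, -2.2449)
after S2 (essential): [0.4422 0.5496 -0.0251; -0.4261 0.3540 -0.2954; -0.2506 0.1474 -0.1517]

matrix = [0.4422 0.5496 -0.0251; -0.4261 0.3540 -0.2954; -0.2506 0.1474 -0.1517]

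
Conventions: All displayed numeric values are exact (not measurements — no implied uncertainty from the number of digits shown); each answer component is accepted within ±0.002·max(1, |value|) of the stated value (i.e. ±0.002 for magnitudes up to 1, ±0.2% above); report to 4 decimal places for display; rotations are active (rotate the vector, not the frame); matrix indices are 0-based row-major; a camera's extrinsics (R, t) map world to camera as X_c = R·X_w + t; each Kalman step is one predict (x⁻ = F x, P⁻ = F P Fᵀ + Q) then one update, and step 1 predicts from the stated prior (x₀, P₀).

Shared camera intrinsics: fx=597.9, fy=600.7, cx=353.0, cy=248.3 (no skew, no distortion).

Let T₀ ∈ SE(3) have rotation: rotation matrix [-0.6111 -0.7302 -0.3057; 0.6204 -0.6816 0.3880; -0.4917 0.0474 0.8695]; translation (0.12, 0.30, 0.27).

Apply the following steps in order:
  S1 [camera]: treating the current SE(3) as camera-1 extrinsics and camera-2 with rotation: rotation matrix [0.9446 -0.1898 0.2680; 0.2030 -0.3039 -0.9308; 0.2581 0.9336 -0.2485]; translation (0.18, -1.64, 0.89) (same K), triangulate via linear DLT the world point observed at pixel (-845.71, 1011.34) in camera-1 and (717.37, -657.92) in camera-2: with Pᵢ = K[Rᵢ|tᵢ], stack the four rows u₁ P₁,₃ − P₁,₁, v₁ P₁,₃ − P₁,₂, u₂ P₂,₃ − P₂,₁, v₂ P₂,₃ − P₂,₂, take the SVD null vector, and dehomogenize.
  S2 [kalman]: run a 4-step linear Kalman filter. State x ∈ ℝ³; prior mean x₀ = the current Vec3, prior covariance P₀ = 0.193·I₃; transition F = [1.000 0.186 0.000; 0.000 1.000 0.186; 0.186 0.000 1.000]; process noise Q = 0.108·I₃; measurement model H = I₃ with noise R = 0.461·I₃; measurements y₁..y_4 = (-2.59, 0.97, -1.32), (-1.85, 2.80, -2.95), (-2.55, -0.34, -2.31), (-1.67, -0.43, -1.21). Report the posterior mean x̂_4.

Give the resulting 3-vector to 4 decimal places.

after S1 (triangulate): (0.7037, 0.5694, 0.5732)
after S2 (kf_track): (-1.5326, -0.0955, -1.8632)

result = (-1.5326, -0.0955, -1.8632)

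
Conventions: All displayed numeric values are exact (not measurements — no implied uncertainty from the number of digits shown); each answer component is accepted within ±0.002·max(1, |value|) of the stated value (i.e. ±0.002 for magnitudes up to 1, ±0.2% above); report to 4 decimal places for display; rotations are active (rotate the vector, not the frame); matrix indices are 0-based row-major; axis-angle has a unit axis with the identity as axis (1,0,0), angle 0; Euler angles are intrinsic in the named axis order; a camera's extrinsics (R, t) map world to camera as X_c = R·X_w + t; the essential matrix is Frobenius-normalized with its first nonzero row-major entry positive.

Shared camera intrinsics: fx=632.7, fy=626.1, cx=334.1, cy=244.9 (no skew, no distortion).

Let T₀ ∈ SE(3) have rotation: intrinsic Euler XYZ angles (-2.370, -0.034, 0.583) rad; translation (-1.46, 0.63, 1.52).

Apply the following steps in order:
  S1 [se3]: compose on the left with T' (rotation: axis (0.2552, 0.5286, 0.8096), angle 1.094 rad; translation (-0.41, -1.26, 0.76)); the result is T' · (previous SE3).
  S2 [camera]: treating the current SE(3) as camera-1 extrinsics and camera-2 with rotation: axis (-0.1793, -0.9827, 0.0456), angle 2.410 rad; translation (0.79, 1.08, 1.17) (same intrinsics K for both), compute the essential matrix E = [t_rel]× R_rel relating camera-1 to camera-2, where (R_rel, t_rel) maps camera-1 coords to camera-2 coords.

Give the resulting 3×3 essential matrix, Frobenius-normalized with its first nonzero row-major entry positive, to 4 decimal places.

matrix = [0.3843 0.3354 0.2974; 0.4920 -0.3148 0.1827; -0.0524 0.5123 0.1079]

after S1 (compose_se3): R=[0.4195 -0.2074 -0.8837; 0.4304 -0.8117 0.3948; -0.7992 -0.5460 -0.2513], t=(-0.6549, -2.0251, 2.8078)
after S2 (essential): [0.3843 0.3354 0.2974; 0.4920 -0.3148 0.1827; -0.0524 0.5123 0.1079]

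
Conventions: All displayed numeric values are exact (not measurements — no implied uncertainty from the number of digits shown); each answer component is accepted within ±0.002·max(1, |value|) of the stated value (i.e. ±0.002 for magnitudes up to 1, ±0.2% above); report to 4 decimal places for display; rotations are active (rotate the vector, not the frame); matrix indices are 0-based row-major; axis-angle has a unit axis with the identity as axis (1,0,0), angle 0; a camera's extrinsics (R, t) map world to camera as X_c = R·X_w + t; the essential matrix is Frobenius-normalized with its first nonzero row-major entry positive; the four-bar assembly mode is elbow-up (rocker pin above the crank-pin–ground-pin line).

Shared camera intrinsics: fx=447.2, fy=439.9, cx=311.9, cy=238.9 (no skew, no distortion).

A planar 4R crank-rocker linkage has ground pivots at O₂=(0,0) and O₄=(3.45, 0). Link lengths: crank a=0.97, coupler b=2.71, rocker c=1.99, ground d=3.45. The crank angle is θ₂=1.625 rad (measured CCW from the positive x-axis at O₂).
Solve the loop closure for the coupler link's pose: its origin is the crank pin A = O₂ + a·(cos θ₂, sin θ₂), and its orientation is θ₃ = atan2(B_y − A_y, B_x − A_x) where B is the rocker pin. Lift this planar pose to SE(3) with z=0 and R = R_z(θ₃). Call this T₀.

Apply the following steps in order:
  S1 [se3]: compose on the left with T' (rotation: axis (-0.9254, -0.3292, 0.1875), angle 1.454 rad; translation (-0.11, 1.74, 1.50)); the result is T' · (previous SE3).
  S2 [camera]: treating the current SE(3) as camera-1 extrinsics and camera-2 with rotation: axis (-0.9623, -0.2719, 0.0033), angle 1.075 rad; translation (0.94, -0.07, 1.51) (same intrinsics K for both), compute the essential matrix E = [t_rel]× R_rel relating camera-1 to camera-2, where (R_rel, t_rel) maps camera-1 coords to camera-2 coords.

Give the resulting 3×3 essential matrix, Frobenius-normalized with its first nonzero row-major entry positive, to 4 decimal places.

matrix = [0.0599 0.3555 0.5432; -0.0195 0.1126 0.2558; -0.4920 -0.4105 0.2931]

source (fourbar_fk): coupler pose = R=[0.9555 -0.2950 0.0000; 0.2950 0.9555 0.0000; 0.0000 0.0000 1.0000], t=(-0.0526, 0.9686, 0.0000)
after S1 (compose_se3): R=[0.8588 -0.1784 -0.4803; 0.4978 0.0686 0.8646; -0.1213 -0.9816 0.1477], t=(-0.0756, 1.9217, 0.5478)
after S2 (essential): [0.0599 0.3555 0.5432; -0.0195 0.1126 0.2558; -0.4920 -0.4105 0.2931]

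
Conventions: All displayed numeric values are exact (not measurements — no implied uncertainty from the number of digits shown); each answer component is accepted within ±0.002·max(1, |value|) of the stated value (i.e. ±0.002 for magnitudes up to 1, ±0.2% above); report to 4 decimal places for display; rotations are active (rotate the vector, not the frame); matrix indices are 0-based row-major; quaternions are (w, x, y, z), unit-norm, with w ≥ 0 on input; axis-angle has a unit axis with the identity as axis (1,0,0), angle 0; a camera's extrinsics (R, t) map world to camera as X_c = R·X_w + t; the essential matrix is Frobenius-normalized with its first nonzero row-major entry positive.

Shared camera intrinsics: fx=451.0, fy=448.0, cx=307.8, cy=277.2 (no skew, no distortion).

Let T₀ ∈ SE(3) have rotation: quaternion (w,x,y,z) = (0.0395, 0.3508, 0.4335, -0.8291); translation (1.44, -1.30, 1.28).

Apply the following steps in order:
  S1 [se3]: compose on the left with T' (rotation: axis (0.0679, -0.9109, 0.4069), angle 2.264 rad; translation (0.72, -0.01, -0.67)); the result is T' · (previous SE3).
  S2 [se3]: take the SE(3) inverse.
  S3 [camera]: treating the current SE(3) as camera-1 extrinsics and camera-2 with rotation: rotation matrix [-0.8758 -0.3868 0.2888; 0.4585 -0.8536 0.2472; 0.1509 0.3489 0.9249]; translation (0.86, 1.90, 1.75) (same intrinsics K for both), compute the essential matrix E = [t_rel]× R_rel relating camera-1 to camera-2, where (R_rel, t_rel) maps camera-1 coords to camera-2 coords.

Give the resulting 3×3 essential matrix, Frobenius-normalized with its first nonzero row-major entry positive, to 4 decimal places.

matrix = [0.0540 -0.3765 0.4808; 0.2374 0.3811 -0.1189; -0.4810 -0.2331 -0.3503]

after S1 (compose_se3): R=[0.7789 0.4770 0.4073; 0.4196 0.0864 -0.9036; -0.4662 0.8747 -0.1328], t=(-0.4895, -1.4871, 0.6557)
after S2 (invert_se3): R=[0.7789 0.4196 -0.4662; 0.4770 0.0864 0.8747; 0.4073 -0.9036 -0.1328], t=(1.3108, -0.2115, -1.0573)
after S3 (essential): [0.0540 -0.3765 0.4808; 0.2374 0.3811 -0.1189; -0.4810 -0.2331 -0.3503]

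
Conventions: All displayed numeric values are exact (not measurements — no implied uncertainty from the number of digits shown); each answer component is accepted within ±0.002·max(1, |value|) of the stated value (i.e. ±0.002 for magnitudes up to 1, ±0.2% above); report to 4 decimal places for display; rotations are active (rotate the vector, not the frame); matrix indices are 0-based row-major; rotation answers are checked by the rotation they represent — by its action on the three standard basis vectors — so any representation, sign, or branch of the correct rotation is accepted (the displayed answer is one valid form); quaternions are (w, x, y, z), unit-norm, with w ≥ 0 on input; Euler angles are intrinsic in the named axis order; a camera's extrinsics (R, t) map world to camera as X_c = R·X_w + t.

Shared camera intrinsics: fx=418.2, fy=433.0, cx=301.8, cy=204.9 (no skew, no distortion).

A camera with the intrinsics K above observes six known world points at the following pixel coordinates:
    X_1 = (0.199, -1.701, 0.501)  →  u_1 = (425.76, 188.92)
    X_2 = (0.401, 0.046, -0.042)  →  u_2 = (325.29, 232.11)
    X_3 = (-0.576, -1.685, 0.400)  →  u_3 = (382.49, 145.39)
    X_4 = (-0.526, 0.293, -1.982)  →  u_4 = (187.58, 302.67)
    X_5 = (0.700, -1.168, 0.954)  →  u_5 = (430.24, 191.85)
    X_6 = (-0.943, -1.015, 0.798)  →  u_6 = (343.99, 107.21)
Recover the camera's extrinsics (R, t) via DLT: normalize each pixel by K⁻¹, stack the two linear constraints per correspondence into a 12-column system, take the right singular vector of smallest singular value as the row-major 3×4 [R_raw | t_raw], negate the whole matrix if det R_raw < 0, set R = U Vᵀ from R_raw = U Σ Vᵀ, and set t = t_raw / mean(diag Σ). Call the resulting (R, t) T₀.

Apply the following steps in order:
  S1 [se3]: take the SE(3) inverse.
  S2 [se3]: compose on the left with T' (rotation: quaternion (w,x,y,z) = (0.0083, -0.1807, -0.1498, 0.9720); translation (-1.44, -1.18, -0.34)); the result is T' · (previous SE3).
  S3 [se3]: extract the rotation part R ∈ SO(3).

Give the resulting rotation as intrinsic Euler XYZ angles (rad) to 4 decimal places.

source (pnp_recover): camera pose = R=[0.6404 -0.5202 0.5651; 0.6694 0.0173 -0.7427; 0.3766 0.8539 0.3593], t=(0.1399, 0.0901, 6.0397)
after S1 (invert_se3): R=[0.6404 0.6694 0.3766; -0.5202 0.0173 0.8539; 0.5651 -0.7427 0.3593], t=(-2.4243, -5.0859, -2.1821)
after S2 (compose_se3): R=[-0.8182 -0.3622 -0.4466; 0.3789 0.2446 -0.8925; 0.4325 -0.8995 -0.0629], t=(1.4044, 4.1355, 0.0604)
after S3 (rot_of_se3): [-0.8182 -0.3622 -0.4466; 0.3789 0.2446 -0.8925; 0.4325 -0.8995 -0.0629]

rotation (euler_xyz) = (1.6411, -0.4629, 2.7249)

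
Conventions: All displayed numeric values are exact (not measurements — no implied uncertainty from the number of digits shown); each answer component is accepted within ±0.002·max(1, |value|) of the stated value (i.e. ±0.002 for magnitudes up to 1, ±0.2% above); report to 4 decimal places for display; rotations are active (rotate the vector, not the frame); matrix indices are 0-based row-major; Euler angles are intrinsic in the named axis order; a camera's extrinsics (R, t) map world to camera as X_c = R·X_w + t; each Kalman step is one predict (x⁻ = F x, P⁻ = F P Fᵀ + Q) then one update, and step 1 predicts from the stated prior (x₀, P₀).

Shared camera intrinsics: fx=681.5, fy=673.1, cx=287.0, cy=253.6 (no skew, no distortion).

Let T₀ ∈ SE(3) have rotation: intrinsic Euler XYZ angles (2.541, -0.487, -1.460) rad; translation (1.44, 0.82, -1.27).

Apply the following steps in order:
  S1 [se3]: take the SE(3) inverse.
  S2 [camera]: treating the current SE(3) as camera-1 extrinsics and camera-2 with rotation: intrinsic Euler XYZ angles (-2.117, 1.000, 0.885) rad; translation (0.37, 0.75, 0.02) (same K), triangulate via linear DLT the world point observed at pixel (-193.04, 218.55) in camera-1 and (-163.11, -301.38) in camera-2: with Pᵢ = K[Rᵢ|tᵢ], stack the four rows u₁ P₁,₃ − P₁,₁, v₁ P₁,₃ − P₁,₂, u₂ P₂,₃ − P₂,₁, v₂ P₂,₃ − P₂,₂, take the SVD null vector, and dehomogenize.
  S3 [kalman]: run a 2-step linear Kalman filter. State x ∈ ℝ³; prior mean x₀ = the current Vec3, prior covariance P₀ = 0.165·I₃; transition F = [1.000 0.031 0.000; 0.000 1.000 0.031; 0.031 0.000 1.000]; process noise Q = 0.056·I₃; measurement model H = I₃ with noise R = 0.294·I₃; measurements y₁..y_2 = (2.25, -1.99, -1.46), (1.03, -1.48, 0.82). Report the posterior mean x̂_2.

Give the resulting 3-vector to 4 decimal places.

result = (1.1843, -1.3552, -0.6353)

after S1 (invert_se3): R=[0.0977 0.7907 -0.6044; 0.8783 -0.3541 -0.3212; -0.4680 -0.4994 -0.7291], t=(-1.5566, -1.3824, 0.1575)
after S2 (triangulate): (0.6056, -0.6667, -1.6806)
after S3 (kf_track): (1.1843, -1.3552, -0.6353)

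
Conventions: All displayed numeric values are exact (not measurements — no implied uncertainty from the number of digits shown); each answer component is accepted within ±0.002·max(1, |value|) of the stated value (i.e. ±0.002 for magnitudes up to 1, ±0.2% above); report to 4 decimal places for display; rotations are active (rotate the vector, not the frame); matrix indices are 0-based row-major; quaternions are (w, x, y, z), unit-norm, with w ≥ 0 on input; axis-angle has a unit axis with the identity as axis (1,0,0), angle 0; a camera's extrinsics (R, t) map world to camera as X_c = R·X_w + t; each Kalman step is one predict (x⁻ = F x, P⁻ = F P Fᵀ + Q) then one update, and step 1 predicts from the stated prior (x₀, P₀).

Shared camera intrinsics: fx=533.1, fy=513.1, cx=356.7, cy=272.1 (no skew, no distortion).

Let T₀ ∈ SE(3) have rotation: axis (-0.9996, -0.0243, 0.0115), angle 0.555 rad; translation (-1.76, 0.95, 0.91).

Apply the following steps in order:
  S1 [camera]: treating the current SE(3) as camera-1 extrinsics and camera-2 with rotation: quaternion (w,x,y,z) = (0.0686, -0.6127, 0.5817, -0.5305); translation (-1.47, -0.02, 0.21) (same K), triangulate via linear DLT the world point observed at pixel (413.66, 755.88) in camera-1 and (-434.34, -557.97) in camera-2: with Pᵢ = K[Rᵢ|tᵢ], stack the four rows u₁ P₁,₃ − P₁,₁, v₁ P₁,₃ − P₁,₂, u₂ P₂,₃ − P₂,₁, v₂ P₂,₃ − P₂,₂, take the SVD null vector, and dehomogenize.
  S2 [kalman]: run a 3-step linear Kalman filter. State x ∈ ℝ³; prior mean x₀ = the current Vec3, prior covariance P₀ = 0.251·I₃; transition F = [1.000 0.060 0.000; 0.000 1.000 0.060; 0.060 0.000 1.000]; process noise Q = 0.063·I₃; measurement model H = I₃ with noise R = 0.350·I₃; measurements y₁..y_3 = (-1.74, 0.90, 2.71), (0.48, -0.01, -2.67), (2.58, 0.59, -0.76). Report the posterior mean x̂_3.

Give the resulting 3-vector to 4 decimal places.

after S1 (triangulate): (1.9054, 0.0237, 0.4460)
after S2 (kf_track): (1.1181, 0.3995, -0.3026)

result = (1.1181, 0.3995, -0.3026)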